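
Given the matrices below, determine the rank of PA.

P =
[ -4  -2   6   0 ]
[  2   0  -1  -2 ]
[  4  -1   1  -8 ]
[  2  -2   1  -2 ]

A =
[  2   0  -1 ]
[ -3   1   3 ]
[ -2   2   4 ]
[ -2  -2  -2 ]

2

First compute PA:
[[-14,  10,  22],
 [ 10,   2,  -2],
 [ 25,  17,  13],
 [ 12,   4,   0]]
Now row reduce the product.
R2 ← R2 + (5/7)·R1: [0, 64/7, 96/7]
R3 ← R3 + (25/14)·R1: [0, 244/7, 366/7]
R4 ← R4 + (6/7)·R1: [0, 88/7, 132/7]
R3 ← R3 − (61/16)·R2: [0, 0, 0]
R4 ← R4 − (11/8)·R2: [0, 0, 0]
2 nonzero rows, so rank(PA) = 2.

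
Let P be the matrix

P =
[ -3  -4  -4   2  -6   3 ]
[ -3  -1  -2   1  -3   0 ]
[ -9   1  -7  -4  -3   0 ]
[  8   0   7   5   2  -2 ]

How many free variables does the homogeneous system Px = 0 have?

Row reduce to echelon form.
R2 ← R2 − R1: [0, 3, 2, -1, 3, -3]
R3 ← R3 − (3)·R1: [0, 13, 5, -10, 15, -9]
R4 ← R4 + (8/3)·R1: [0, -32/3, -11/3, 31/3, -14, 6]
R3 ← R3 − (13/3)·R2: [0, 0, -11/3, -17/3, 2, 4]
R4 ← R4 + (32/9)·R2: [0, 0, 31/9, 61/9, -10/3, -14/3]
R4 ← R4 + (31/33)·R3: [0, 0, 0, 16/11, -16/11, -10/11]
4 nonzero rows, so rank(P) = 4.
P has 6 columns; by rank–nullity, nullity = 6 − 4 = 2.

2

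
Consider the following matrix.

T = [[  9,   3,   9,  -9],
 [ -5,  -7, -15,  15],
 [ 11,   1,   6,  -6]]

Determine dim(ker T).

Row reduce to echelon form.
R2 ← R2 + (5/9)·R1: [0, -16/3, -10, 10]
R3 ← R3 − (11/9)·R1: [0, -8/3, -5, 5]
R3 ← R3 − (1/2)·R2: [0, 0, 0, 0]
2 nonzero rows, so rank(T) = 2.
T has 4 columns; by rank–nullity, nullity = 4 − 2 = 2.

2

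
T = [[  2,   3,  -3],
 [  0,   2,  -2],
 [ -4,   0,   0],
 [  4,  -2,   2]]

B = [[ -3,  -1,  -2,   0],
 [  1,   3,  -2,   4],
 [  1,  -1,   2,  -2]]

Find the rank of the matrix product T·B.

First compute TB:
[[ -6,  10, -16,  18],
 [  0,   8,  -8,  12],
 [ 12,   4,   8,   0],
 [-12, -12,   0, -12]]
Now row reduce the product.
R3 ← R3 + (2)·R1: [0, 24, -24, 36]
R4 ← R4 − (2)·R1: [0, -32, 32, -48]
R3 ← R3 − (3)·R2: [0, 0, 0, 0]
R4 ← R4 + (4)·R2: [0, 0, 0, 0]
2 nonzero rows, so rank(TB) = 2.

2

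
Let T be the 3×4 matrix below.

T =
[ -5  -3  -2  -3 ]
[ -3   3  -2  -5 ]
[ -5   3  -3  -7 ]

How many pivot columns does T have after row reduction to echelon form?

2

Row reduce to echelon form.
R2 ← R2 − (3/5)·R1: [0, 24/5, -4/5, -16/5]
R3 ← R3 − R1: [0, 6, -1, -4]
R3 ← R3 − (5/4)·R2: [0, 0, 0, 0]
Echelon form has 2 nonzero rows, so rank(T) = 2.
Each nonzero row contributes one pivot column: 2 pivot columns.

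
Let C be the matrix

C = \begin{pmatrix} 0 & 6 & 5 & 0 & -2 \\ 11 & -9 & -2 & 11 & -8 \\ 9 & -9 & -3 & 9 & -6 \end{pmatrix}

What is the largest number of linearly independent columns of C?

2

Row reduce to echelon form.
Swap R1 ↔ R2
R3 ← R3 − (9/11)·R1: [0, -18/11, -15/11, 0, 6/11]
R3 ← R3 + (3/11)·R2: [0, 0, 0, 0, 0]
Echelon form has 2 nonzero rows, so rank(C) = 2.
The rank gives the maximum number of linearly independent columns: 2.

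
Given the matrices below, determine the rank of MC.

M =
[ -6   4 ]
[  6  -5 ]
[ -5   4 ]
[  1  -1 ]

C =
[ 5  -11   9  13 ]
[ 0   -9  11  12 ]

First compute MC:
[[-30,  30, -10, -30],
 [ 30, -21,  -1,  18],
 [-25,  19,  -1, -17],
 [  5,  -2,  -2,   1]]
Now row reduce the product.
R2 ← R2 + R1: [0, 9, -11, -12]
R3 ← R3 − (5/6)·R1: [0, -6, 22/3, 8]
R4 ← R4 + (1/6)·R1: [0, 3, -11/3, -4]
R3 ← R3 + (2/3)·R2: [0, 0, 0, 0]
R4 ← R4 − (1/3)·R2: [0, 0, 0, 0]
2 nonzero rows, so rank(MC) = 2.

2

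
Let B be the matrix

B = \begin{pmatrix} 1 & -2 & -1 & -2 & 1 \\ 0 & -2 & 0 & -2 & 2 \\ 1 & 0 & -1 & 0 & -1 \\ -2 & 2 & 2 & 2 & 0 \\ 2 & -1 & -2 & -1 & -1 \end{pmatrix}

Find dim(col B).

Row reduce to echelon form.
R3 ← R3 − R1: [0, 2, 0, 2, -2]
R4 ← R4 + (2)·R1: [0, -2, 0, -2, 2]
R5 ← R5 − (2)·R1: [0, 3, 0, 3, -3]
R3 ← R3 + R2: [0, 0, 0, 0, 0]
R4 ← R4 − R2: [0, 0, 0, 0, 0]
R5 ← R5 + (3/2)·R2: [0, 0, 0, 0, 0]
Echelon form has 2 nonzero rows, so rank(B) = 2.
The column space has dimension equal to the rank: 2.

2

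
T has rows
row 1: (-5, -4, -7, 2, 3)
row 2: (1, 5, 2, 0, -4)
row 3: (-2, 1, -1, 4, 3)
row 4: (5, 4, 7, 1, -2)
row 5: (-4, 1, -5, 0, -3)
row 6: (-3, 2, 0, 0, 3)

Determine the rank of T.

Row reduce to echelon form.
R2 ← R2 + (1/5)·R1: [0, 21/5, 3/5, 2/5, -17/5]
R3 ← R3 − (2/5)·R1: [0, 13/5, 9/5, 16/5, 9/5]
R4 ← R4 + R1: [0, 0, 0, 3, 1]
R5 ← R5 − (4/5)·R1: [0, 21/5, 3/5, -8/5, -27/5]
R6 ← R6 − (3/5)·R1: [0, 22/5, 21/5, -6/5, 6/5]
R3 ← R3 − (13/21)·R2: [0, 0, 10/7, 62/21, 82/21]
R5 ← R5 − R2: [0, 0, 0, -2, -2]
R6 ← R6 − (22/21)·R2: [0, 0, 25/7, -34/21, 100/21]
R6 ← R6 − (5/2)·R3: [0, 0, 0, -9, -5]
R5 ← R5 + (2/3)·R4: [0, 0, 0, 0, -4/3]
R6 ← R6 + (3)·R4: [0, 0, 0, 0, -2]
R6 ← R6 − (3/2)·R5: [0, 0, 0, 0, 0]
Echelon form has 5 nonzero rows, so rank(T) = 5.

5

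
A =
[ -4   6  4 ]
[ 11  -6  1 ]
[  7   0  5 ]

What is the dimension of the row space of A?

Row reduce to echelon form.
R2 ← R2 + (11/4)·R1: [0, 21/2, 12]
R3 ← R3 + (7/4)·R1: [0, 21/2, 12]
R3 ← R3 − R2: [0, 0, 0]
Echelon form has 2 nonzero rows, so rank(A) = 2.
The row space has dimension equal to the rank: 2.

2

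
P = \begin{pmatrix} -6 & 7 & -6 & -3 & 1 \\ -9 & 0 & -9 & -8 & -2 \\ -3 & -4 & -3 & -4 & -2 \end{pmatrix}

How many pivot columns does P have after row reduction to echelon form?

2

Row reduce to echelon form.
R2 ← R2 − (3/2)·R1: [0, -21/2, 0, -7/2, -7/2]
R3 ← R3 − (1/2)·R1: [0, -15/2, 0, -5/2, -5/2]
R3 ← R3 − (5/7)·R2: [0, 0, 0, 0, 0]
Echelon form has 2 nonzero rows, so rank(P) = 2.
Each nonzero row contributes one pivot column: 2 pivot columns.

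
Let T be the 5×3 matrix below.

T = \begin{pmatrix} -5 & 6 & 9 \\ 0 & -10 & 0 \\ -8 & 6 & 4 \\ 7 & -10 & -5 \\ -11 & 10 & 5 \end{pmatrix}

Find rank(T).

Row reduce to echelon form.
R3 ← R3 − (8/5)·R1: [0, -18/5, -52/5]
R4 ← R4 + (7/5)·R1: [0, -8/5, 38/5]
R5 ← R5 − (11/5)·R1: [0, -16/5, -74/5]
R3 ← R3 − (9/25)·R2: [0, 0, -52/5]
R4 ← R4 − (4/25)·R2: [0, 0, 38/5]
R5 ← R5 − (8/25)·R2: [0, 0, -74/5]
R4 ← R4 + (19/26)·R3: [0, 0, 0]
R5 ← R5 − (37/26)·R3: [0, 0, 0]
Echelon form has 3 nonzero rows, so rank(T) = 3.

3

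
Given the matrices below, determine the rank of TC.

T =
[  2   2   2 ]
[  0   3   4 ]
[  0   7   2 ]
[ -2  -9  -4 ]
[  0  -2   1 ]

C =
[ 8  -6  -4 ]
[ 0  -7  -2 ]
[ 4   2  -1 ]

3

First compute TC:
[[ 24, -22, -14],
 [ 16, -13, -10],
 [  8, -45, -16],
 [-32,  67,  30],
 [  4,  16,   3]]
Now row reduce the product.
R2 ← R2 − (2/3)·R1: [0, 5/3, -2/3]
R3 ← R3 − (1/3)·R1: [0, -113/3, -34/3]
R4 ← R4 + (4/3)·R1: [0, 113/3, 34/3]
R5 ← R5 − (1/6)·R1: [0, 59/3, 16/3]
R3 ← R3 + (113/5)·R2: [0, 0, -132/5]
R4 ← R4 − (113/5)·R2: [0, 0, 132/5]
R5 ← R5 − (59/5)·R2: [0, 0, 66/5]
R4 ← R4 + R3: [0, 0, 0]
R5 ← R5 + (1/2)·R3: [0, 0, 0]
3 nonzero rows, so rank(TC) = 3.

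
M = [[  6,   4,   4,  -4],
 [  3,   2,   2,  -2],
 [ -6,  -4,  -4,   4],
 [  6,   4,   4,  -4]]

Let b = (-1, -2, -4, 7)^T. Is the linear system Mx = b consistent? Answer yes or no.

Row reduce the augmented matrix [M | b].
R2 ← R2 − (1/2)·R1: [0, 0, 0, 0, -3/2]
R3 ← R3 + R1: [0, 0, 0, 0, -5]
R4 ← R4 − R1: [0, 0, 0, 0, 8]
R3 ← R3 − (10/3)·R2: [0, 0, 0, 0, 0]
R4 ← R4 + (16/3)·R2: [0, 0, 0, 0, 0]
The echelon form has 2 nonzero rows; the last pivot sits in the augmented column, so rank(M) = 1 but rank([M|b]) = 2.
Since the ranks differ, the system is inconsistent.

no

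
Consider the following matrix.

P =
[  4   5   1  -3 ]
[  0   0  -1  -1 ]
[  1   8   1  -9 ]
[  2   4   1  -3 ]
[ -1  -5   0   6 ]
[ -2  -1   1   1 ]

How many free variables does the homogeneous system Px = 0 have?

1

Row reduce to echelon form.
R3 ← R3 − (1/4)·R1: [0, 27/4, 3/4, -33/4]
R4 ← R4 − (1/2)·R1: [0, 3/2, 1/2, -3/2]
R5 ← R5 + (1/4)·R1: [0, -15/4, 1/4, 21/4]
R6 ← R6 + (1/2)·R1: [0, 3/2, 3/2, -1/2]
Swap R2 ↔ R3
R4 ← R4 − (2/9)·R2: [0, 0, 1/3, 1/3]
R5 ← R5 + (5/9)·R2: [0, 0, 2/3, 2/3]
R6 ← R6 − (2/9)·R2: [0, 0, 4/3, 4/3]
R4 ← R4 + (1/3)·R3: [0, 0, 0, 0]
R5 ← R5 + (2/3)·R3: [0, 0, 0, 0]
R6 ← R6 + (4/3)·R3: [0, 0, 0, 0]
3 nonzero rows, so rank(P) = 3.
P has 4 columns; by rank–nullity, nullity = 4 − 3 = 1.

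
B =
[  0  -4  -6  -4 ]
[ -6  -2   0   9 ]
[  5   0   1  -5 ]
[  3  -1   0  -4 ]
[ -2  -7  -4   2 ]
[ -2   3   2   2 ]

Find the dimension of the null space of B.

Row reduce to echelon form.
Swap R1 ↔ R2
R3 ← R3 + (5/6)·R1: [0, -5/3, 1, 5/2]
R4 ← R4 + (1/2)·R1: [0, -2, 0, 1/2]
R5 ← R5 − (1/3)·R1: [0, -19/3, -4, -1]
R6 ← R6 − (1/3)·R1: [0, 11/3, 2, -1]
R3 ← R3 − (5/12)·R2: [0, 0, 7/2, 25/6]
R4 ← R4 − (1/2)·R2: [0, 0, 3, 5/2]
R5 ← R5 − (19/12)·R2: [0, 0, 11/2, 16/3]
R6 ← R6 + (11/12)·R2: [0, 0, -7/2, -14/3]
R4 ← R4 − (6/7)·R3: [0, 0, 0, -15/14]
R5 ← R5 − (11/7)·R3: [0, 0, 0, -17/14]
R6 ← R6 + R3: [0, 0, 0, -1/2]
R5 ← R5 − (17/15)·R4: [0, 0, 0, 0]
R6 ← R6 − (7/15)·R4: [0, 0, 0, 0]
4 nonzero rows, so rank(B) = 4.
B has 4 columns; by rank–nullity, nullity = 4 − 4 = 0.

0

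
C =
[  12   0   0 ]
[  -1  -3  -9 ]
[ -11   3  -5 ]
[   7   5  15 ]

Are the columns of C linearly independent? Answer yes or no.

Row reduce C to echelon form.
R2 ← R2 + (1/12)·R1: [0, -3, -9]
R3 ← R3 + (11/12)·R1: [0, 3, -5]
R4 ← R4 − (7/12)·R1: [0, 5, 15]
R3 ← R3 + R2: [0, 0, -14]
R4 ← R4 + (5/3)·R2: [0, 0, 0]
3 pivots among 3 columns.
Every column is a pivot column, so the columns are linearly independent.

yes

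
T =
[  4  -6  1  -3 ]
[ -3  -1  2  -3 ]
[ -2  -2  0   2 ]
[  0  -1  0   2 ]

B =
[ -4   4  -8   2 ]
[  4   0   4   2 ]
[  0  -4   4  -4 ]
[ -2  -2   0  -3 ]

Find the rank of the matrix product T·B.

2

First compute TB:
[[-34,  18, -52,   1],
 [ 14, -14,  28,  -7],
 [ -4, -12,   8, -14],
 [ -8,  -4,  -4,  -8]]
Now row reduce the product.
R2 ← R2 + (7/17)·R1: [0, -112/17, 112/17, -112/17]
R3 ← R3 − (2/17)·R1: [0, -240/17, 240/17, -240/17]
R4 ← R4 − (4/17)·R1: [0, -140/17, 140/17, -140/17]
R3 ← R3 − (15/7)·R2: [0, 0, 0, 0]
R4 ← R4 − (5/4)·R2: [0, 0, 0, 0]
2 nonzero rows, so rank(TB) = 2.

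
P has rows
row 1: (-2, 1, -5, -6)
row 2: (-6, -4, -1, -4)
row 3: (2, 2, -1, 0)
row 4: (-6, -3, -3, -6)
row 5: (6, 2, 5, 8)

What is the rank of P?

Row reduce to echelon form.
R2 ← R2 − (3)·R1: [0, -7, 14, 14]
R3 ← R3 + R1: [0, 3, -6, -6]
R4 ← R4 − (3)·R1: [0, -6, 12, 12]
R5 ← R5 + (3)·R1: [0, 5, -10, -10]
R3 ← R3 + (3/7)·R2: [0, 0, 0, 0]
R4 ← R4 − (6/7)·R2: [0, 0, 0, 0]
R5 ← R5 + (5/7)·R2: [0, 0, 0, 0]
Echelon form has 2 nonzero rows, so rank(P) = 2.

2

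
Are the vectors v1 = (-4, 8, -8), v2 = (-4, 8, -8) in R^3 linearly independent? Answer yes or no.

no

Form the matrix with these vectors as rows and row reduce.
R2 ← R2 − R1: [0, 0, 0]
1 nonzero row, so the 2 vectors span a space of dimension 1.
Since 1 < 2, the vectors are linearly dependent.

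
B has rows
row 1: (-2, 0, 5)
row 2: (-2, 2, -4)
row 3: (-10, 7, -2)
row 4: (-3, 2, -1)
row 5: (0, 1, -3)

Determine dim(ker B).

0

Row reduce to echelon form.
R2 ← R2 − R1: [0, 2, -9]
R3 ← R3 − (5)·R1: [0, 7, -27]
R4 ← R4 − (3/2)·R1: [0, 2, -17/2]
R3 ← R3 − (7/2)·R2: [0, 0, 9/2]
R4 ← R4 − R2: [0, 0, 1/2]
R5 ← R5 − (1/2)·R2: [0, 0, 3/2]
R4 ← R4 − (1/9)·R3: [0, 0, 0]
R5 ← R5 − (1/3)·R3: [0, 0, 0]
3 nonzero rows, so rank(B) = 3.
B has 3 columns; by rank–nullity, nullity = 3 − 3 = 0.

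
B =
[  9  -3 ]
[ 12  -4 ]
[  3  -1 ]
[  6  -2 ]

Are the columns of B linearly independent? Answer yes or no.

Row reduce B to echelon form.
R2 ← R2 − (4/3)·R1: [0, 0]
R3 ← R3 − (1/3)·R1: [0, 0]
R4 ← R4 − (2/3)·R1: [0, 0]
1 pivot among 2 columns.
Only 1 < 2 pivot columns, so the columns are linearly dependent.

no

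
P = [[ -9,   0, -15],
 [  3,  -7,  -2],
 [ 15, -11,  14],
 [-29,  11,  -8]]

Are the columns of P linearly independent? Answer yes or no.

yes

Row reduce P to echelon form.
R2 ← R2 + (1/3)·R1: [0, -7, -7]
R3 ← R3 + (5/3)·R1: [0, -11, -11]
R4 ← R4 − (29/9)·R1: [0, 11, 121/3]
R3 ← R3 − (11/7)·R2: [0, 0, 0]
R4 ← R4 + (11/7)·R2: [0, 0, 88/3]
Swap R3 ↔ R4
3 pivots among 3 columns.
Every column is a pivot column, so the columns are linearly independent.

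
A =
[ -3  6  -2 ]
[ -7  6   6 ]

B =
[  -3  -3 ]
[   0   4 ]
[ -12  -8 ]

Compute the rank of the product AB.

2

First compute AB:
[[ 33,  49],
 [-51,  -3]]
Now row reduce the product.
R2 ← R2 + (17/11)·R1: [0, 800/11]
2 nonzero rows, so rank(AB) = 2.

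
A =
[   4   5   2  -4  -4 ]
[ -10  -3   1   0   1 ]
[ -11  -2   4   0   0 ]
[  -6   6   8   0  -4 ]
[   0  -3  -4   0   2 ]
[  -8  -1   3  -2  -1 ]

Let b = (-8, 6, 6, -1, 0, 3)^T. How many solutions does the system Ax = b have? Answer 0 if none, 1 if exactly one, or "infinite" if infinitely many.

0

Row reduce the augmented matrix [A | b].
R2 ← R2 + (5/2)·R1: [0, 19/2, 6, -10, -9, -14]
R3 ← R3 + (11/4)·R1: [0, 47/4, 19/2, -11, -11, -16]
R4 ← R4 + (3/2)·R1: [0, 27/2, 11, -6, -10, -13]
R6 ← R6 + (2)·R1: [0, 9, 7, -10, -9, -13]
R3 ← R3 − (47/38)·R2: [0, 0, 79/38, 26/19, 5/38, 25/19]
R4 ← R4 − (27/19)·R2: [0, 0, 47/19, 156/19, 53/19, 131/19]
R5 ← R5 + (6/19)·R2: [0, 0, -40/19, -60/19, -16/19, -84/19]
R6 ← R6 − (18/19)·R2: [0, 0, 25/19, -10/19, -9/19, 5/19]
R4 ← R4 − (94/79)·R3: [0, 0, 0, 520/79, 208/79, 421/79]
R5 ← R5 + (80/79)·R3: [0, 0, 0, -140/79, -56/79, -244/79]
R6 ← R6 − (50/79)·R3: [0, 0, 0, -110/79, -44/79, -45/79]
R5 ← R5 + (7/26)·R4: [0, 0, 0, 0, 0, -43/26]
R6 ← R6 + (11/52)·R4: [0, 0, 0, 0, 0, 29/52]
R6 ← R6 + (29/86)·R5: [0, 0, 0, 0, 0, 0]
The echelon form has 5 nonzero rows; the last pivot sits in the augmented column, so rank(A) = 4 but rank([A|b]) = 5.
Since the ranks differ, the system is inconsistent.
It has no solutions.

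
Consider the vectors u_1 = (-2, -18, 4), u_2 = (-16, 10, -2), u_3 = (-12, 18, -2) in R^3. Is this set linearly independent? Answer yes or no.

yes

Form the matrix with these vectors as rows and row reduce.
R2 ← R2 − (8)·R1: [0, 154, -34]
R3 ← R3 − (6)·R1: [0, 126, -26]
R3 ← R3 − (9/11)·R2: [0, 0, 20/11]
3 nonzero rows, so the 3 vectors span a space of dimension 3.
Since 3 = 3, the vectors are linearly independent.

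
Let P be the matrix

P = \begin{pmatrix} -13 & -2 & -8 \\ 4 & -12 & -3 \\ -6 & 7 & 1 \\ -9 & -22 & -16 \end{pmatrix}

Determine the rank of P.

Row reduce to echelon form.
R2 ← R2 + (4/13)·R1: [0, -164/13, -71/13]
R3 ← R3 − (6/13)·R1: [0, 103/13, 61/13]
R4 ← R4 − (9/13)·R1: [0, -268/13, -136/13]
R3 ← R3 + (103/164)·R2: [0, 0, 207/164]
R4 ← R4 − (67/41)·R2: [0, 0, -63/41]
R4 ← R4 + (28/23)·R3: [0, 0, 0]
Echelon form has 3 nonzero rows, so rank(P) = 3.

3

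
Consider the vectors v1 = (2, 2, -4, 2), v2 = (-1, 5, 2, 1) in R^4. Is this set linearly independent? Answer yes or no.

Form the matrix with these vectors as rows and row reduce.
R2 ← R2 + (1/2)·R1: [0, 6, 0, 2]
2 nonzero rows, so the 2 vectors span a space of dimension 2.
Since 2 = 2, the vectors are linearly independent.

yes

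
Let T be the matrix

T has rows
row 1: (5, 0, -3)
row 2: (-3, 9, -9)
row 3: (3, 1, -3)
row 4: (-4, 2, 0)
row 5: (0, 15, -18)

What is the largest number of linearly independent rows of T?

Row reduce to echelon form.
R2 ← R2 + (3/5)·R1: [0, 9, -54/5]
R3 ← R3 − (3/5)·R1: [0, 1, -6/5]
R4 ← R4 + (4/5)·R1: [0, 2, -12/5]
R3 ← R3 − (1/9)·R2: [0, 0, 0]
R4 ← R4 − (2/9)·R2: [0, 0, 0]
R5 ← R5 − (5/3)·R2: [0, 0, 0]
Echelon form has 2 nonzero rows, so rank(T) = 2.
The rank gives the maximum number of linearly independent rows: 2.

2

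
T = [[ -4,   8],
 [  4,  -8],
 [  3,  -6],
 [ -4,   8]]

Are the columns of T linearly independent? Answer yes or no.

no

Row reduce T to echelon form.
R2 ← R2 + R1: [0, 0]
R3 ← R3 + (3/4)·R1: [0, 0]
R4 ← R4 − R1: [0, 0]
1 pivot among 2 columns.
Only 1 < 2 pivot columns, so the columns are linearly dependent.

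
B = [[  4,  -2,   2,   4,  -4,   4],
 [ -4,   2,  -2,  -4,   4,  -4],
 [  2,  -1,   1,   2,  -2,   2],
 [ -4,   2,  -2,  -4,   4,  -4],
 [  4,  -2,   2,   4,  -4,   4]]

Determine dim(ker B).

Row reduce to echelon form.
R2 ← R2 + R1: [0, 0, 0, 0, 0, 0]
R3 ← R3 − (1/2)·R1: [0, 0, 0, 0, 0, 0]
R4 ← R4 + R1: [0, 0, 0, 0, 0, 0]
R5 ← R5 − R1: [0, 0, 0, 0, 0, 0]
1 nonzero row, so rank(B) = 1.
B has 6 columns; by rank–nullity, nullity = 6 − 1 = 5.

5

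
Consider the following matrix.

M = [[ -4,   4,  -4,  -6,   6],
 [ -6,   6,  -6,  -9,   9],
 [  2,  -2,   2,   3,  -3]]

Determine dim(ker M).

Row reduce to echelon form.
R2 ← R2 − (3/2)·R1: [0, 0, 0, 0, 0]
R3 ← R3 + (1/2)·R1: [0, 0, 0, 0, 0]
1 nonzero row, so rank(M) = 1.
M has 5 columns; by rank–nullity, nullity = 5 − 1 = 4.

4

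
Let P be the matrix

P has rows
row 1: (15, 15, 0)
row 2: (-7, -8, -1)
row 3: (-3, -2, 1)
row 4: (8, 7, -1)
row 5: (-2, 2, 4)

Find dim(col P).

2

Row reduce to echelon form.
R2 ← R2 + (7/15)·R1: [0, -1, -1]
R3 ← R3 + (1/5)·R1: [0, 1, 1]
R4 ← R4 − (8/15)·R1: [0, -1, -1]
R5 ← R5 + (2/15)·R1: [0, 4, 4]
R3 ← R3 + R2: [0, 0, 0]
R4 ← R4 − R2: [0, 0, 0]
R5 ← R5 + (4)·R2: [0, 0, 0]
Echelon form has 2 nonzero rows, so rank(P) = 2.
The column space has dimension equal to the rank: 2.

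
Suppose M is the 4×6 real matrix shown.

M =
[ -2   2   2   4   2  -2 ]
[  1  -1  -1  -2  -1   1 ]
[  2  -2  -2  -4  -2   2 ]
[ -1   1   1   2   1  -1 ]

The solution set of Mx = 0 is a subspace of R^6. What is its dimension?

5

Row reduce to echelon form.
R2 ← R2 + (1/2)·R1: [0, 0, 0, 0, 0, 0]
R3 ← R3 + R1: [0, 0, 0, 0, 0, 0]
R4 ← R4 − (1/2)·R1: [0, 0, 0, 0, 0, 0]
1 nonzero row, so rank(M) = 1.
M has 6 columns; by rank–nullity, nullity = 6 − 1 = 5.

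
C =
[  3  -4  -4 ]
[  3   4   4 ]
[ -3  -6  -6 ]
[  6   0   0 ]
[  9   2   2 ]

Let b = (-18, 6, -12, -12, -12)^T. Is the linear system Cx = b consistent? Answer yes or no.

Row reduce the augmented matrix [C | b].
R2 ← R2 − R1: [0, 8, 8, 24]
R3 ← R3 + R1: [0, -10, -10, -30]
R4 ← R4 − (2)·R1: [0, 8, 8, 24]
R5 ← R5 − (3)·R1: [0, 14, 14, 42]
R3 ← R3 + (5/4)·R2: [0, 0, 0, 0]
R4 ← R4 − R2: [0, 0, 0, 0]
R5 ← R5 − (7/4)·R2: [0, 0, 0, 0]
The echelon form has 2 nonzero rows, and every pivot lies in the first 3 columns, so rank(C) = rank([C|b]) = 2.
The system is consistent.

yes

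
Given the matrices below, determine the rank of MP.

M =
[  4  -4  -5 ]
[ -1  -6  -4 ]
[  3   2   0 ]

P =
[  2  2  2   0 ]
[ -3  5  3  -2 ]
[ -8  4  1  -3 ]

First compute MP:
[[ 60, -32,  -9,  23],
 [ 48, -48, -24,  24],
 [  0,  16,  12,  -4]]
Now row reduce the product.
R2 ← R2 − (4/5)·R1: [0, -112/5, -84/5, 28/5]
R3 ← R3 + (5/7)·R2: [0, 0, 0, 0]
2 nonzero rows, so rank(MP) = 2.

2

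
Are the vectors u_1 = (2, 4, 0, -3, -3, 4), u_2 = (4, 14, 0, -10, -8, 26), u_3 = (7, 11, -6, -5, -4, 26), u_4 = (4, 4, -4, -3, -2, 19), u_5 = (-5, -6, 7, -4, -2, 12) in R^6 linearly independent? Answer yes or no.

yes

Form the matrix with these vectors as rows and row reduce.
R2 ← R2 − (2)·R1: [0, 6, 0, -4, -2, 18]
R3 ← R3 − (7/2)·R1: [0, -3, -6, 11/2, 13/2, 12]
R4 ← R4 − (2)·R1: [0, -4, -4, 3, 4, 11]
R5 ← R5 + (5/2)·R1: [0, 4, 7, -23/2, -19/2, 22]
R3 ← R3 + (1/2)·R2: [0, 0, -6, 7/2, 11/2, 21]
R4 ← R4 + (2/3)·R2: [0, 0, -4, 1/3, 8/3, 23]
R5 ← R5 − (2/3)·R2: [0, 0, 7, -53/6, -49/6, 10]
R4 ← R4 − (2/3)·R3: [0, 0, 0, -2, -1, 9]
R5 ← R5 + (7/6)·R3: [0, 0, 0, -19/4, -7/4, 69/2]
R5 ← R5 − (19/8)·R4: [0, 0, 0, 0, 5/8, 105/8]
5 nonzero rows, so the 5 vectors span a space of dimension 5.
Since 5 = 5, the vectors are linearly independent.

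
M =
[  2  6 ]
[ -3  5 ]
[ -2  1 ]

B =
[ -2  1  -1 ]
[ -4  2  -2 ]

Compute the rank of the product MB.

1

First compute MB:
[[-28,  14, -14],
 [-14,   7,  -7],
 [  0,   0,   0]]
Now row reduce the product.
R2 ← R2 − (1/2)·R1: [0, 0, 0]
1 nonzero row, so rank(MB) = 1.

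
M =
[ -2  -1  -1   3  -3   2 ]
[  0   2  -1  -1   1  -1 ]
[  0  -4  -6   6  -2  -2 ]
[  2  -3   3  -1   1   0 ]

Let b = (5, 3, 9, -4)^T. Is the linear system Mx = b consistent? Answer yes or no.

Row reduce the augmented matrix [M | b].
R4 ← R4 + R1: [0, -4, 2, 2, -2, 2, 1]
R3 ← R3 + (2)·R2: [0, 0, -8, 4, 0, -4, 15]
R4 ← R4 + (2)·R2: [0, 0, 0, 0, 0, 0, 7]
The echelon form has 4 nonzero rows; the last pivot sits in the augmented column, so rank(M) = 3 but rank([M|b]) = 4.
Since the ranks differ, the system is inconsistent.

no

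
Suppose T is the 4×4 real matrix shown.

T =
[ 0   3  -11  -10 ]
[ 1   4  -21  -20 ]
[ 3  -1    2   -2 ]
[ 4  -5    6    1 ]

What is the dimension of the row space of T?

3

Row reduce to echelon form.
Swap R1 ↔ R2
R3 ← R3 − (3)·R1: [0, -13, 65, 58]
R4 ← R4 − (4)·R1: [0, -21, 90, 81]
R3 ← R3 + (13/3)·R2: [0, 0, 52/3, 44/3]
R4 ← R4 + (7)·R2: [0, 0, 13, 11]
R4 ← R4 − (3/4)·R3: [0, 0, 0, 0]
Echelon form has 3 nonzero rows, so rank(T) = 3.
The row space has dimension equal to the rank: 3.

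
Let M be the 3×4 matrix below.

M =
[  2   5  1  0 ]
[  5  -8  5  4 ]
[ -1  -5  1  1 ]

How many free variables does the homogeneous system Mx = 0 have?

Row reduce to echelon form.
R2 ← R2 − (5/2)·R1: [0, -41/2, 5/2, 4]
R3 ← R3 + (1/2)·R1: [0, -5/2, 3/2, 1]
R3 ← R3 − (5/41)·R2: [0, 0, 49/41, 21/41]
3 nonzero rows, so rank(M) = 3.
M has 4 columns; by rank–nullity, nullity = 4 − 3 = 1.

1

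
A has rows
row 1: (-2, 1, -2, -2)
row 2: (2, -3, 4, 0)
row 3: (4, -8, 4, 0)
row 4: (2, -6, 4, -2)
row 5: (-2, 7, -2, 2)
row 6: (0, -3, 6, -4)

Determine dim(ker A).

Row reduce to echelon form.
R2 ← R2 + R1: [0, -2, 2, -2]
R3 ← R3 + (2)·R1: [0, -6, 0, -4]
R4 ← R4 + R1: [0, -5, 2, -4]
R5 ← R5 − R1: [0, 6, 0, 4]
R3 ← R3 − (3)·R2: [0, 0, -6, 2]
R4 ← R4 − (5/2)·R2: [0, 0, -3, 1]
R5 ← R5 + (3)·R2: [0, 0, 6, -2]
R6 ← R6 − (3/2)·R2: [0, 0, 3, -1]
R4 ← R4 − (1/2)·R3: [0, 0, 0, 0]
R5 ← R5 + R3: [0, 0, 0, 0]
R6 ← R6 + (1/2)·R3: [0, 0, 0, 0]
3 nonzero rows, so rank(A) = 3.
A has 4 columns; by rank–nullity, nullity = 4 − 3 = 1.

1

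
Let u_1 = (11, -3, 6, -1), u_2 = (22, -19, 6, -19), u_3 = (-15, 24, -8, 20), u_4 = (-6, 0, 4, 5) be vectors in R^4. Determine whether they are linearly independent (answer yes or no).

Form the matrix with these vectors as rows and row reduce.
R2 ← R2 − (2)·R1: [0, -13, -6, -17]
R3 ← R3 + (15/11)·R1: [0, 219/11, 2/11, 205/11]
R4 ← R4 + (6/11)·R1: [0, -18/11, 80/11, 49/11]
R3 ← R3 + (219/143)·R2: [0, 0, -1288/143, -1058/143]
R4 ← R4 − (18/143)·R2: [0, 0, 1148/143, 943/143]
R4 ← R4 + (41/46)·R3: [0, 0, 0, 0]
3 nonzero rows, so the 4 vectors span a space of dimension 3.
Since 3 < 4, the vectors are linearly dependent.

no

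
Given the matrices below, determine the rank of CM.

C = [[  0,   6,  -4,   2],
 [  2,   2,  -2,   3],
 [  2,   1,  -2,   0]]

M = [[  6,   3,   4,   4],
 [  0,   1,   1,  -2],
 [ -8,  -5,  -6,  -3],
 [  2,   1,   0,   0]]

3

First compute CM:
[[ 36,  28,  30,   0],
 [ 34,  21,  22,  10],
 [ 28,  17,  21,  12]]
Now row reduce the product.
R2 ← R2 − (17/18)·R1: [0, -49/9, -19/3, 10]
R3 ← R3 − (7/9)·R1: [0, -43/9, -7/3, 12]
R3 ← R3 − (43/49)·R2: [0, 0, 158/49, 158/49]
3 nonzero rows, so rank(CM) = 3.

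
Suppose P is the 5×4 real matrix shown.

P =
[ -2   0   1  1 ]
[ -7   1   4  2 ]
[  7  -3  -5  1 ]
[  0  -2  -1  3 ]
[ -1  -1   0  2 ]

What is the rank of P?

Row reduce to echelon form.
R2 ← R2 − (7/2)·R1: [0, 1, 1/2, -3/2]
R3 ← R3 + (7/2)·R1: [0, -3, -3/2, 9/2]
R5 ← R5 − (1/2)·R1: [0, -1, -1/2, 3/2]
R3 ← R3 + (3)·R2: [0, 0, 0, 0]
R4 ← R4 + (2)·R2: [0, 0, 0, 0]
R5 ← R5 + R2: [0, 0, 0, 0]
Echelon form has 2 nonzero rows, so rank(P) = 2.

2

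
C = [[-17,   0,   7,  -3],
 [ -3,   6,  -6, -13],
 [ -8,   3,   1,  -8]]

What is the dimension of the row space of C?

Row reduce to echelon form.
R2 ← R2 − (3/17)·R1: [0, 6, -123/17, -212/17]
R3 ← R3 − (8/17)·R1: [0, 3, -39/17, -112/17]
R3 ← R3 − (1/2)·R2: [0, 0, 45/34, -6/17]
Echelon form has 3 nonzero rows, so rank(C) = 3.
The row space has dimension equal to the rank: 3.

3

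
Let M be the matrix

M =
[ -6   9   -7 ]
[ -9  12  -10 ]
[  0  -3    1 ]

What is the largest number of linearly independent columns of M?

Row reduce to echelon form.
R2 ← R2 − (3/2)·R1: [0, -3/2, 1/2]
R3 ← R3 − (2)·R2: [0, 0, 0]
Echelon form has 2 nonzero rows, so rank(M) = 2.
The rank gives the maximum number of linearly independent columns: 2.

2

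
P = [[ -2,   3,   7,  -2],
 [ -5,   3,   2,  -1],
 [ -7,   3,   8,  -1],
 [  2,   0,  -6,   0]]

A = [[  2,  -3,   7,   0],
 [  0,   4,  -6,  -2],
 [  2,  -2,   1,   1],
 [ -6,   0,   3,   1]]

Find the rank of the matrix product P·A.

First compute PA:
[[ 22,   4, -31,  -1],
 [  0,  23, -54,  -5],
 [  8,  17, -62,   1],
 [ -8,   6,   8,  -6]]
Now row reduce the product.
R3 ← R3 − (4/11)·R1: [0, 171/11, -558/11, 15/11]
R4 ← R4 + (4/11)·R1: [0, 82/11, -36/11, -70/11]
R3 ← R3 − (171/253)·R2: [0, 0, -3600/253, 1200/253]
R4 ← R4 − (82/253)·R2: [0, 0, 3600/253, -1200/253]
R4 ← R4 + R3: [0, 0, 0, 0]
3 nonzero rows, so rank(PA) = 3.

3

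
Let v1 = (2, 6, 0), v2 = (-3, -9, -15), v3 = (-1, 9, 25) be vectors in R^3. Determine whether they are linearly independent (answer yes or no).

Form the matrix with these vectors as rows and row reduce.
R2 ← R2 + (3/2)·R1: [0, 0, -15]
R3 ← R3 + (1/2)·R1: [0, 12, 25]
Swap R2 ↔ R3
3 nonzero rows, so the 3 vectors span a space of dimension 3.
Since 3 = 3, the vectors are linearly independent.

yes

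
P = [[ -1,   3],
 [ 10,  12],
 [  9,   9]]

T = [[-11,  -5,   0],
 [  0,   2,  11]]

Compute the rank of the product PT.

First compute PT:
[[ 11,  11,  33],
 [-110, -26, 132],
 [-99, -27,  99]]
Now row reduce the product.
R2 ← R2 + (10)·R1: [0, 84, 462]
R3 ← R3 + (9)·R1: [0, 72, 396]
R3 ← R3 − (6/7)·R2: [0, 0, 0]
2 nonzero rows, so rank(PT) = 2.

2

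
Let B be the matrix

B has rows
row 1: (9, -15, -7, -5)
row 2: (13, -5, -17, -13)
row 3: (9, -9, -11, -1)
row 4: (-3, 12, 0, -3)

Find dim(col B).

3

Row reduce to echelon form.
R2 ← R2 − (13/9)·R1: [0, 50/3, -62/9, -52/9]
R3 ← R3 − R1: [0, 6, -4, 4]
R4 ← R4 + (1/3)·R1: [0, 7, -7/3, -14/3]
R3 ← R3 − (9/25)·R2: [0, 0, -38/25, 152/25]
R4 ← R4 − (21/50)·R2: [0, 0, 14/25, -56/25]
R4 ← R4 + (7/19)·R3: [0, 0, 0, 0]
Echelon form has 3 nonzero rows, so rank(B) = 3.
The column space has dimension equal to the rank: 3.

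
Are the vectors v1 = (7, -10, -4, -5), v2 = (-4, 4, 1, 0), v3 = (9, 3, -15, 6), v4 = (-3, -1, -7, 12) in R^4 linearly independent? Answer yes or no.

yes

Form the matrix with these vectors as rows and row reduce.
R2 ← R2 + (4/7)·R1: [0, -12/7, -9/7, -20/7]
R3 ← R3 − (9/7)·R1: [0, 111/7, -69/7, 87/7]
R4 ← R4 + (3/7)·R1: [0, -37/7, -61/7, 69/7]
R3 ← R3 + (37/4)·R2: [0, 0, -87/4, -14]
R4 ← R4 − (37/12)·R2: [0, 0, -19/4, 56/3]
R4 ← R4 − (19/87)·R3: [0, 0, 0, 630/29]
4 nonzero rows, so the 4 vectors span a space of dimension 4.
Since 4 = 4, the vectors are linearly independent.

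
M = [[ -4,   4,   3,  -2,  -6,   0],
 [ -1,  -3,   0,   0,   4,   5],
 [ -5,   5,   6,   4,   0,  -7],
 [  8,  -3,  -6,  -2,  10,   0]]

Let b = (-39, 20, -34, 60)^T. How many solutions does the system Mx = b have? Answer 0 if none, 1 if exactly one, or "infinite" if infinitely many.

infinite

Row reduce the augmented matrix [M | b].
R2 ← R2 − (1/4)·R1: [0, -4, -3/4, 1/2, 11/2, 5, 119/4]
R3 ← R3 − (5/4)·R1: [0, 0, 9/4, 13/2, 15/2, -7, 59/4]
R4 ← R4 + (2)·R1: [0, 5, 0, -6, -2, 0, -18]
R4 ← R4 + (5/4)·R2: [0, 0, -15/16, -43/8, 39/8, 25/4, 307/16]
R4 ← R4 + (5/12)·R3: [0, 0, 0, -8/3, 8, 10/3, 76/3]
The echelon form has 4 nonzero rows, and every pivot lies in the first 6 columns, so rank(M) = rank([M|b]) = 4.
The system is consistent.
rank = 4 < 6 unknowns, so there are infinitely many solutions.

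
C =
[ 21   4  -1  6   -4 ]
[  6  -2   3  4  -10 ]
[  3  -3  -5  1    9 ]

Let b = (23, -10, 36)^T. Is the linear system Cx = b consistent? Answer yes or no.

yes

Row reduce the augmented matrix [C | b].
R2 ← R2 − (2/7)·R1: [0, -22/7, 23/7, 16/7, -62/7, -116/7]
R3 ← R3 − (1/7)·R1: [0, -25/7, -34/7, 1/7, 67/7, 229/7]
R3 ← R3 − (25/22)·R2: [0, 0, -189/22, -27/11, 216/11, 567/11]
The echelon form has 3 nonzero rows, and every pivot lies in the first 5 columns, so rank(C) = rank([C|b]) = 3.
The system is consistent.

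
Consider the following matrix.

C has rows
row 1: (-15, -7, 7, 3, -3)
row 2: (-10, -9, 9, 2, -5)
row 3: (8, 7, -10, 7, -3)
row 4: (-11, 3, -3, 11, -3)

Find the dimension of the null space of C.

1

Row reduce to echelon form.
R2 ← R2 − (2/3)·R1: [0, -13/3, 13/3, 0, -3]
R3 ← R3 + (8/15)·R1: [0, 49/15, -94/15, 43/5, -23/5]
R4 ← R4 − (11/15)·R1: [0, 122/15, -122/15, 44/5, -4/5]
R3 ← R3 + (49/65)·R2: [0, 0, -3, 43/5, -446/65]
R4 ← R4 + (122/65)·R2: [0, 0, 0, 44/5, -418/65]
4 nonzero rows, so rank(C) = 4.
C has 5 columns; by rank–nullity, nullity = 5 − 4 = 1.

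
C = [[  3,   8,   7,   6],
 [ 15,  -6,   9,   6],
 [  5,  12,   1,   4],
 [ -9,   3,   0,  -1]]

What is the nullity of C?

Row reduce to echelon form.
R2 ← R2 − (5)·R1: [0, -46, -26, -24]
R3 ← R3 − (5/3)·R1: [0, -4/3, -32/3, -6]
R4 ← R4 + (3)·R1: [0, 27, 21, 17]
R3 ← R3 − (2/69)·R2: [0, 0, -228/23, -122/23]
R4 ← R4 + (27/46)·R2: [0, 0, 132/23, 67/23]
R4 ← R4 + (11/19)·R3: [0, 0, 0, -3/19]
4 nonzero rows, so rank(C) = 4.
C has 4 columns; by rank–nullity, nullity = 4 − 4 = 0.

0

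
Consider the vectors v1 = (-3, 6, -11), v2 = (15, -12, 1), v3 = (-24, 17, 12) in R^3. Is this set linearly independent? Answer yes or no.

yes

Form the matrix with these vectors as rows and row reduce.
R2 ← R2 + (5)·R1: [0, 18, -54]
R3 ← R3 − (8)·R1: [0, -31, 100]
R3 ← R3 + (31/18)·R2: [0, 0, 7]
3 nonzero rows, so the 3 vectors span a space of dimension 3.
Since 3 = 3, the vectors are linearly independent.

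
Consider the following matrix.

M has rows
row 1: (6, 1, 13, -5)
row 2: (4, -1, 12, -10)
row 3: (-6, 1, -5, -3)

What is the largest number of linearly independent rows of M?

3

Row reduce to echelon form.
R2 ← R2 − (2/3)·R1: [0, -5/3, 10/3, -20/3]
R3 ← R3 + R1: [0, 2, 8, -8]
R3 ← R3 + (6/5)·R2: [0, 0, 12, -16]
Echelon form has 3 nonzero rows, so rank(M) = 3.
The rank gives the maximum number of linearly independent rows: 3.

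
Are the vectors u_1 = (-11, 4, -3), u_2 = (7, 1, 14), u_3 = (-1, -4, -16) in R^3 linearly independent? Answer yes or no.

Form the matrix with these vectors as rows and row reduce.
R2 ← R2 + (7/11)·R1: [0, 39/11, 133/11]
R3 ← R3 − (1/11)·R1: [0, -48/11, -173/11]
R3 ← R3 + (16/13)·R2: [0, 0, -11/13]
3 nonzero rows, so the 3 vectors span a space of dimension 3.
Since 3 = 3, the vectors are linearly independent.

yes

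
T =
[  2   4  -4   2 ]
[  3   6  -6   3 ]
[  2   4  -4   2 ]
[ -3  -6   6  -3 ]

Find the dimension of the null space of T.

3

Row reduce to echelon form.
R2 ← R2 − (3/2)·R1: [0, 0, 0, 0]
R3 ← R3 − R1: [0, 0, 0, 0]
R4 ← R4 + (3/2)·R1: [0, 0, 0, 0]
1 nonzero row, so rank(T) = 1.
T has 4 columns; by rank–nullity, nullity = 4 − 1 = 3.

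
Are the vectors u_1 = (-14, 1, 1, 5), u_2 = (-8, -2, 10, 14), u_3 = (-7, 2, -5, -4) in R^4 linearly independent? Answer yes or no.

no

Form the matrix with these vectors as rows and row reduce.
R2 ← R2 − (4/7)·R1: [0, -18/7, 66/7, 78/7]
R3 ← R3 − (1/2)·R1: [0, 3/2, -11/2, -13/2]
R3 ← R3 + (7/12)·R2: [0, 0, 0, 0]
2 nonzero rows, so the 3 vectors span a space of dimension 2.
Since 2 < 3, the vectors are linearly dependent.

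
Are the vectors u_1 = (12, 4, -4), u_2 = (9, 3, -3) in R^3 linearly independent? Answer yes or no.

no

Form the matrix with these vectors as rows and row reduce.
R2 ← R2 − (3/4)·R1: [0, 0, 0]
1 nonzero row, so the 2 vectors span a space of dimension 1.
Since 1 < 2, the vectors are linearly dependent.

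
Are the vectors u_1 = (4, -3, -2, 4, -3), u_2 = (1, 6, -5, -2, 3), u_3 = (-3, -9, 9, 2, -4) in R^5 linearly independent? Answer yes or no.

no

Form the matrix with these vectors as rows and row reduce.
R2 ← R2 − (1/4)·R1: [0, 27/4, -9/2, -3, 15/4]
R3 ← R3 + (3/4)·R1: [0, -45/4, 15/2, 5, -25/4]
R3 ← R3 + (5/3)·R2: [0, 0, 0, 0, 0]
2 nonzero rows, so the 3 vectors span a space of dimension 2.
Since 2 < 3, the vectors are linearly dependent.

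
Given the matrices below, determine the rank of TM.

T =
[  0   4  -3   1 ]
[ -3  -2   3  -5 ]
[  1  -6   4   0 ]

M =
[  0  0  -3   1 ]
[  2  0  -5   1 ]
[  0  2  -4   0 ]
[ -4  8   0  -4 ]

2

First compute TM:
[[  4,   2,  -8,   0],
 [ 16, -34,   7,  15],
 [-12,   8,  11,  -5]]
Now row reduce the product.
R2 ← R2 − (4)·R1: [0, -42, 39, 15]
R3 ← R3 + (3)·R1: [0, 14, -13, -5]
R3 ← R3 + (1/3)·R2: [0, 0, 0, 0]
2 nonzero rows, so rank(TM) = 2.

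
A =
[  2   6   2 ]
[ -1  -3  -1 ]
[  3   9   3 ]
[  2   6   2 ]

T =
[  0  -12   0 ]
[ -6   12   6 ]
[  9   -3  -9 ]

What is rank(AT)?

1

First compute AT:
[[-18,  42,  18],
 [  9, -21,  -9],
 [-27,  63,  27],
 [-18,  42,  18]]
Now row reduce the product.
R2 ← R2 + (1/2)·R1: [0, 0, 0]
R3 ← R3 − (3/2)·R1: [0, 0, 0]
R4 ← R4 − R1: [0, 0, 0]
1 nonzero row, so rank(AT) = 1.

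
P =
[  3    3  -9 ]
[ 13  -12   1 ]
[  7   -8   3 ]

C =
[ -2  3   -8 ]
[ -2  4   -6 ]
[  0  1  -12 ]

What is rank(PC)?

2

First compute PC:
[[-12,  12,  66],
 [ -2,  -8, -44],
 [  2,  -8, -44]]
Now row reduce the product.
R2 ← R2 − (1/6)·R1: [0, -10, -55]
R3 ← R3 + (1/6)·R1: [0, -6, -33]
R3 ← R3 − (3/5)·R2: [0, 0, 0]
2 nonzero rows, so rank(PC) = 2.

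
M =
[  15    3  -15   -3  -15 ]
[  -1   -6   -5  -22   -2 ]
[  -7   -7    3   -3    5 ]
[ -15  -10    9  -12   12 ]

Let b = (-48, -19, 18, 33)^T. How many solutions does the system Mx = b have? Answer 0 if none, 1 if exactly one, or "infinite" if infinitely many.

Row reduce the augmented matrix [M | b].
R2 ← R2 + (1/15)·R1: [0, -29/5, -6, -111/5, -3, -111/5]
R3 ← R3 + (7/15)·R1: [0, -28/5, -4, -22/5, -2, -22/5]
R4 ← R4 + R1: [0, -7, -6, -15, -3, -15]
R3 ← R3 − (28/29)·R2: [0, 0, 52/29, 494/29, 26/29, 494/29]
R4 ← R4 − (35/29)·R2: [0, 0, 36/29, 342/29, 18/29, 342/29]
R4 ← R4 − (9/13)·R3: [0, 0, 0, 0, 0, 0]
The echelon form has 3 nonzero rows, and every pivot lies in the first 5 columns, so rank(M) = rank([M|b]) = 3.
The system is consistent.
rank = 3 < 5 unknowns, so there are infinitely many solutions.

infinite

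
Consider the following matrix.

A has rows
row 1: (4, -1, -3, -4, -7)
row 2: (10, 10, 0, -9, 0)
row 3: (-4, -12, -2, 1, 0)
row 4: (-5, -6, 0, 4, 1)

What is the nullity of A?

Row reduce to echelon form.
R2 ← R2 − (5/2)·R1: [0, 25/2, 15/2, 1, 35/2]
R3 ← R3 + R1: [0, -13, -5, -3, -7]
R4 ← R4 + (5/4)·R1: [0, -29/4, -15/4, -1, -31/4]
R3 ← R3 + (26/25)·R2: [0, 0, 14/5, -49/25, 56/5]
R4 ← R4 + (29/50)·R2: [0, 0, 3/5, -21/50, 12/5]
R4 ← R4 − (3/14)·R3: [0, 0, 0, 0, 0]
3 nonzero rows, so rank(A) = 3.
A has 5 columns; by rank–nullity, nullity = 5 − 3 = 2.

2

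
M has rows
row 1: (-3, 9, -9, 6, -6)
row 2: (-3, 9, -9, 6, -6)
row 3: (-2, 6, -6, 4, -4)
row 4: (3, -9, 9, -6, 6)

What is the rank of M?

Row reduce to echelon form.
R2 ← R2 − R1: [0, 0, 0, 0, 0]
R3 ← R3 − (2/3)·R1: [0, 0, 0, 0, 0]
R4 ← R4 + R1: [0, 0, 0, 0, 0]
Echelon form has 1 nonzero row, so rank(M) = 1.

1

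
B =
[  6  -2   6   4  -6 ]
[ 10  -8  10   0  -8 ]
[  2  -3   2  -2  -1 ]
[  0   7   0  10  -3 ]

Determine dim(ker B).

Row reduce to echelon form.
R2 ← R2 − (5/3)·R1: [0, -14/3, 0, -20/3, 2]
R3 ← R3 − (1/3)·R1: [0, -7/3, 0, -10/3, 1]
R3 ← R3 − (1/2)·R2: [0, 0, 0, 0, 0]
R4 ← R4 + (3/2)·R2: [0, 0, 0, 0, 0]
2 nonzero rows, so rank(B) = 2.
B has 5 columns; by rank–nullity, nullity = 5 − 2 = 3.

3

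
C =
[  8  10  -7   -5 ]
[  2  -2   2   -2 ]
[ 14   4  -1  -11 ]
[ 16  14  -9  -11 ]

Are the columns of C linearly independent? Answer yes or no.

Row reduce C to echelon form.
R2 ← R2 − (1/4)·R1: [0, -9/2, 15/4, -3/4]
R3 ← R3 − (7/4)·R1: [0, -27/2, 45/4, -9/4]
R4 ← R4 − (2)·R1: [0, -6, 5, -1]
R3 ← R3 − (3)·R2: [0, 0, 0, 0]
R4 ← R4 − (4/3)·R2: [0, 0, 0, 0]
2 pivots among 4 columns.
Only 2 < 4 pivot columns, so the columns are linearly dependent.

no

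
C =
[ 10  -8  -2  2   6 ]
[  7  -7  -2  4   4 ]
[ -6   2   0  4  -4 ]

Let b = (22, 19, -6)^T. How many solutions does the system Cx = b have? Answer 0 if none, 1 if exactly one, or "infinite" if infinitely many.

Row reduce the augmented matrix [C | b].
R2 ← R2 − (7/10)·R1: [0, -7/5, -3/5, 13/5, -1/5, 18/5]
R3 ← R3 + (3/5)·R1: [0, -14/5, -6/5, 26/5, -2/5, 36/5]
R3 ← R3 − (2)·R2: [0, 0, 0, 0, 0, 0]
The echelon form has 2 nonzero rows, and every pivot lies in the first 5 columns, so rank(C) = rank([C|b]) = 2.
The system is consistent.
rank = 2 < 5 unknowns, so there are infinitely many solutions.

infinite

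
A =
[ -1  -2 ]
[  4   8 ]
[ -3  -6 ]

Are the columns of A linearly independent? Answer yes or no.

Row reduce A to echelon form.
R2 ← R2 + (4)·R1: [0, 0]
R3 ← R3 − (3)·R1: [0, 0]
1 pivot among 2 columns.
Only 1 < 2 pivot columns, so the columns are linearly dependent.

no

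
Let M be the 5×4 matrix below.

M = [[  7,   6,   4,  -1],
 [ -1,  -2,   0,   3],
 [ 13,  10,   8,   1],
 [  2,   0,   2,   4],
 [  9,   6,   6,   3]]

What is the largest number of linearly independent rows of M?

2

Row reduce to echelon form.
R2 ← R2 + (1/7)·R1: [0, -8/7, 4/7, 20/7]
R3 ← R3 − (13/7)·R1: [0, -8/7, 4/7, 20/7]
R4 ← R4 − (2/7)·R1: [0, -12/7, 6/7, 30/7]
R5 ← R5 − (9/7)·R1: [0, -12/7, 6/7, 30/7]
R3 ← R3 − R2: [0, 0, 0, 0]
R4 ← R4 − (3/2)·R2: [0, 0, 0, 0]
R5 ← R5 − (3/2)·R2: [0, 0, 0, 0]
Echelon form has 2 nonzero rows, so rank(M) = 2.
The rank gives the maximum number of linearly independent rows: 2.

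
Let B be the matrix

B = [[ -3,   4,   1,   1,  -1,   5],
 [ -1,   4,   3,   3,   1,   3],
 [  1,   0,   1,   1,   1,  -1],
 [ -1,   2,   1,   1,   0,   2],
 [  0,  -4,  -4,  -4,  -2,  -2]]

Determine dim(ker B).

4

Row reduce to echelon form.
R2 ← R2 − (1/3)·R1: [0, 8/3, 8/3, 8/3, 4/3, 4/3]
R3 ← R3 + (1/3)·R1: [0, 4/3, 4/3, 4/3, 2/3, 2/3]
R4 ← R4 − (1/3)·R1: [0, 2/3, 2/3, 2/3, 1/3, 1/3]
R3 ← R3 − (1/2)·R2: [0, 0, 0, 0, 0, 0]
R4 ← R4 − (1/4)·R2: [0, 0, 0, 0, 0, 0]
R5 ← R5 + (3/2)·R2: [0, 0, 0, 0, 0, 0]
2 nonzero rows, so rank(B) = 2.
B has 6 columns; by rank–nullity, nullity = 6 − 2 = 4.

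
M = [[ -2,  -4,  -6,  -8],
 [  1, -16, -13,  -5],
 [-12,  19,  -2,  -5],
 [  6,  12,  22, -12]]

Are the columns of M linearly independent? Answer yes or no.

yes

Row reduce M to echelon form.
R2 ← R2 + (1/2)·R1: [0, -18, -16, -9]
R3 ← R3 − (6)·R1: [0, 43, 34, 43]
R4 ← R4 + (3)·R1: [0, 0, 4, -36]
R3 ← R3 + (43/18)·R2: [0, 0, -38/9, 43/2]
R4 ← R4 + (18/19)·R3: [0, 0, 0, -297/19]
4 pivots among 4 columns.
Every column is a pivot column, so the columns are linearly independent.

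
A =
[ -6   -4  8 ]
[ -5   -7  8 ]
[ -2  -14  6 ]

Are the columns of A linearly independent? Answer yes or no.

Row reduce A to echelon form.
R2 ← R2 − (5/6)·R1: [0, -11/3, 4/3]
R3 ← R3 − (1/3)·R1: [0, -38/3, 10/3]
R3 ← R3 − (38/11)·R2: [0, 0, -14/11]
3 pivots among 3 columns.
Every column is a pivot column, so the columns are linearly independent.

yes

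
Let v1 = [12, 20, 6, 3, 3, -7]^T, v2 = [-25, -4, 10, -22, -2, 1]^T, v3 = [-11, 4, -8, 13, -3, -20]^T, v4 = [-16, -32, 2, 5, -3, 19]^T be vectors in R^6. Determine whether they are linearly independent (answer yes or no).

yes

Form the matrix with these vectors as rows and row reduce.
R2 ← R2 + (25/12)·R1: [0, 113/3, 45/2, -63/4, 17/4, -163/12]
R3 ← R3 + (11/12)·R1: [0, 67/3, -5/2, 63/4, -1/4, -317/12]
R4 ← R4 + (4/3)·R1: [0, -16/3, 10, 9, 1, 29/3]
R3 ← R3 − (67/113)·R2: [0, 0, -1790/113, 2835/113, -313/113, -2075/113]
R4 ← R4 + (16/113)·R2: [0, 0, 1490/113, 765/113, 181/113, 875/113]
R4 ← R4 + (149/179)·R3: [0, 0, 0, 4950/179, -126/179, -1350/179]
4 nonzero rows, so the 4 vectors span a space of dimension 4.
Since 4 = 4, the vectors are linearly independent.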